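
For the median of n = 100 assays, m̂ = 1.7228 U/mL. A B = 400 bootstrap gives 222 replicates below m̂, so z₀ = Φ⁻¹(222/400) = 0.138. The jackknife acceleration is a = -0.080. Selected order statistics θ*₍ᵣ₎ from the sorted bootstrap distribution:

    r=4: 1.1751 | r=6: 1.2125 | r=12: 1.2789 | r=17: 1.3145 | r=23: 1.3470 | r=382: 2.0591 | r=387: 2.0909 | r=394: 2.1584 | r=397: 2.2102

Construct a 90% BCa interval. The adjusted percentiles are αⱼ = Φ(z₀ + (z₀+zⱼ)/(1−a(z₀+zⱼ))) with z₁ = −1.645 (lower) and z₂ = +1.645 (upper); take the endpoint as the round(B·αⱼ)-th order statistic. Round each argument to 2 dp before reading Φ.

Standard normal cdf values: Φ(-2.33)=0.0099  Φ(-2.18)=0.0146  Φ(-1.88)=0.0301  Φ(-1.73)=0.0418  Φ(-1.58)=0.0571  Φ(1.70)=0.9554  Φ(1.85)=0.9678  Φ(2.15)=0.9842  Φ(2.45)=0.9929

(1.3470, 2.0591)

Lower: z₀ + z₁ = 0.138 + (-1.645) = -1.507; 1 − a(z₀+z₁) = 1 − (-0.080)(-1.507) = 0.8794; argument = 0.138 + (-1.507)/0.8794 = -1.5756 → -1.58.
α₁ = Φ(-1.58) = 0.0571; rank = round(400 × 0.0571) = 23; θ*₍23₎ = 1.3470.
Upper: z₀ + z₂ = 1.783; 1 − a(z₀+z₂) = 1.1426; argument = 1.6984 → 1.70; α₂ = 0.9554; rank = 382; θ*₍382₎ = 2.0591.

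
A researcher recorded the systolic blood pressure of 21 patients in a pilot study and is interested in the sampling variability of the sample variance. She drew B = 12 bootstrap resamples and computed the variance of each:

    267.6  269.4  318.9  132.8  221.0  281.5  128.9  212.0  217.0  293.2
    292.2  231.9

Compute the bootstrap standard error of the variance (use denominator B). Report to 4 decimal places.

Bootstrap SE is the standard deviation of the 12 replicate variances.
Mean of replicates: (267.6 + 269.4 + 318.9 + 132.8 + 221.0 + 281.5 + 128.9 + 212.0 + 217.0 + 293.2 + 292.2 + 231.9) / 12 = 2866.40000 / 12 = 238.86667
Sum of squared deviations: (+28.73333)² + (+30.53333)² + (+80.03333)² + (−106.06667)² + (−17.86667)² + (+42.63333)² + (−109.96667)² + (−26.86667)² + (−21.86667)² + (+54.33333)² + (+53.33333)² + (−6.96667)² = 40687.90667
Variance = 40687.90667 / 12 = 3390.65889
SE* = √3390.65889

SE* = 58.2294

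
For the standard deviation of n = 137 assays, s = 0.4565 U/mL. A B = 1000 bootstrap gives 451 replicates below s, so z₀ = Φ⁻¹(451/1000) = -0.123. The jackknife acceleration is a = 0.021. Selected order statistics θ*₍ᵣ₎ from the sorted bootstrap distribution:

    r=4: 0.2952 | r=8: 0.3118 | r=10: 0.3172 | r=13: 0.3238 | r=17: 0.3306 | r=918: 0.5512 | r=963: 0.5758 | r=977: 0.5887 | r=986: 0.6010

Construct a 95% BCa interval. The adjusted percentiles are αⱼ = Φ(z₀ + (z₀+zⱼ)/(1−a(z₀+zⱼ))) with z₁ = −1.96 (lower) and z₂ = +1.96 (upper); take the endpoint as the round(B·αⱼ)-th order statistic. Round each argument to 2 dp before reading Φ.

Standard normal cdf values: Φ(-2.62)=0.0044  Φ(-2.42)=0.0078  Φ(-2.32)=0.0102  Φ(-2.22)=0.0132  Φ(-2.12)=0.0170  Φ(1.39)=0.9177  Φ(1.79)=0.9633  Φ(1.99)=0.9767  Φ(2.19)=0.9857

(0.3306, 0.5758)

Lower: z₀ + z₁ = -0.123 + (-1.960) = -2.083; 1 − a(z₀+z₁) = 1 − (0.021)(-2.083) = 1.0437; argument = -0.123 + (-2.083)/1.0437 = -2.1187 → -2.12.
α₁ = Φ(-2.12) = 0.0170; rank = round(1000 × 0.0170) = 17; θ*₍17₎ = 0.3306.
Upper: z₀ + z₂ = 1.837; 1 − a(z₀+z₂) = 0.9614; argument = 1.7877 → 1.79; α₂ = 0.9633; rank = 963; θ*₍963₎ = 0.5758.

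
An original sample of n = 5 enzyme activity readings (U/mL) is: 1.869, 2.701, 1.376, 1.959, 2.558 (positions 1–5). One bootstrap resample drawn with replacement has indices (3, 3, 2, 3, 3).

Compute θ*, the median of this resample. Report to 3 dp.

θ* = 1.376

Resample values: 1.376, 1.376, 2.701, 1.376, 1.376.
Sorted: 1.376, 1.376, 1.376, 1.376, 2.701
Median = middle value = 1.376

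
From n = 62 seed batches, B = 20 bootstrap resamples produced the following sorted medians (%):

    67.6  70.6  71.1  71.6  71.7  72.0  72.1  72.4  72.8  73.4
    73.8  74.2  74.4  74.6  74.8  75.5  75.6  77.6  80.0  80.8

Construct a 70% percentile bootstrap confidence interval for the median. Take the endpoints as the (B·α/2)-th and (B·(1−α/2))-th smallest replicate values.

(71.1, 75.6)

α = 0.30; lower rank = 20 × 0.150 = 3; upper rank = 20 × 0.850 = 17.
The 3rd smallest replicate is 71.1; the 17th is 75.6.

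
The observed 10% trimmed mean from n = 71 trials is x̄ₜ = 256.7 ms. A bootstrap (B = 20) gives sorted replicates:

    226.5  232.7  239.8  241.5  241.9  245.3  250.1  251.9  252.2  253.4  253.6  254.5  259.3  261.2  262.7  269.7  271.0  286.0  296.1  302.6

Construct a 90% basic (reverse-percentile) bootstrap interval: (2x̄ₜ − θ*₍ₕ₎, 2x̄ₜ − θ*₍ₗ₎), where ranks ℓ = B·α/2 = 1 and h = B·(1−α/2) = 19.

(217.3, 286.9)

Percentile endpoints at ranks 1 and 19: θ*₍1₎ = 226.5, θ*₍19₎ = 296.1.
Basic interval reflects these around x̄ₜ:
  lower = 2 × 256.7 − 296.1 = 217.3
  upper = 2 × 256.7 − 226.5 = 286.9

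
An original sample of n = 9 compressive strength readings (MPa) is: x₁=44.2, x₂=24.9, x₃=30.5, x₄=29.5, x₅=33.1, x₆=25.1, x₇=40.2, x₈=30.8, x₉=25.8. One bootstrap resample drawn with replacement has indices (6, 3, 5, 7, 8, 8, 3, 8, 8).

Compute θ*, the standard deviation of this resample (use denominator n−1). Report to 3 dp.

θ* = 3.922

Resample values: 25.1, 30.5, 33.1, 40.2, 30.8, 30.8, 30.5, 30.8, 30.8.
Mean = 31.4000; sum of squared deviations = 123.0800
s² = 123.0800 / 8 = 15.3850
s = √15.3850 = 3.922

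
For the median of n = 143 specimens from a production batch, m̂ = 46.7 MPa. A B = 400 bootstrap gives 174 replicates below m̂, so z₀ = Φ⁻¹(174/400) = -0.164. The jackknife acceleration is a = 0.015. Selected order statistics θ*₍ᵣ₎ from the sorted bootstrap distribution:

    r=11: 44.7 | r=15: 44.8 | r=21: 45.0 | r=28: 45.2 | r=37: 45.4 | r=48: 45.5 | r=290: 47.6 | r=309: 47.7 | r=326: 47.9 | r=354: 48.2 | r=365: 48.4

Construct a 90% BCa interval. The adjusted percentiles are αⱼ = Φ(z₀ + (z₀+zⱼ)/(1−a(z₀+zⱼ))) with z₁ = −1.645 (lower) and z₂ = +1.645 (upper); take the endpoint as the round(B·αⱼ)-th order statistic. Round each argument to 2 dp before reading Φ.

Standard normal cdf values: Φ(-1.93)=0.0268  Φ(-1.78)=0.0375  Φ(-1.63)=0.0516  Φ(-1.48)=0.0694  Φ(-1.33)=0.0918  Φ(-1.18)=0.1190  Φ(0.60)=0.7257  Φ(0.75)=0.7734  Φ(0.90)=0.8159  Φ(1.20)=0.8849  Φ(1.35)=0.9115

Lower: z₀ + z₁ = -0.164 + (-1.645) = -1.809; 1 − a(z₀+z₁) = 1 − (0.015)(-1.809) = 1.0271; argument = -0.164 + (-1.809)/1.0271 = -1.9252 → -1.93.
α₁ = Φ(-1.93) = 0.0268; rank = round(400 × 0.0268) = 11; θ*₍11₎ = 44.7.
Upper: z₀ + z₂ = 1.481; 1 − a(z₀+z₂) = 0.9778; argument = 1.3506 → 1.35; α₂ = 0.9115; rank = 365; θ*₍365₎ = 48.4.

(44.7, 48.4)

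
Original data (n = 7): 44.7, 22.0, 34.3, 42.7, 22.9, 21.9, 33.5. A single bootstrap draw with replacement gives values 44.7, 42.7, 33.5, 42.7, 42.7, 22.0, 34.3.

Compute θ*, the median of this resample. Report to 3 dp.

θ* = 42.700

Sorted: 22.0, 33.5, 34.3, 42.7, 42.7, 42.7, 44.7
Median = middle value = 42.700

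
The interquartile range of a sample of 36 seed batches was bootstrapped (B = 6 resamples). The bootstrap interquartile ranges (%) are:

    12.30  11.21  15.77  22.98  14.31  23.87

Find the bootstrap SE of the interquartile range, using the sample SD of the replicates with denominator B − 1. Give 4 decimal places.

SE* = 5.4206

Bootstrap SE is the standard deviation of the 6 replicate interquartile ranges.
Mean of replicates: (12.30 + 11.21 + 15.77 + 22.98 + 14.31 + 23.87) / 6 = 100.44000 / 6 = 16.74000
Sum of squared deviations: (−4.44000)² + (−5.53000)² + (−0.97000)² + (+6.24000)² + (−2.43000)² + (+7.13000)² = 146.91480
Variance = 146.91480 / 5 = 29.38296
SE* = √29.38296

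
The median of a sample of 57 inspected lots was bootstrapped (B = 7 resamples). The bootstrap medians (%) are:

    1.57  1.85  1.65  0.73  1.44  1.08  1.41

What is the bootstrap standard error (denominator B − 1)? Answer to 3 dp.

Bootstrap SE is the standard deviation of the 7 replicate medians.
Mean of replicates: (1.57 + 1.85 + 1.65 + 0.73 + 1.44 + 1.08 + 1.41) / 7 = 9.73000 / 7 = 1.39000
Sum of squared deviations: (+0.18000)² + (+0.46000)² + (+0.26000)² + (−0.66000)² + (+0.05000)² + (−0.31000)² + (+0.02000)² = 0.84620
Variance = 0.84620 / 6 = 0.14103
SE* = √0.14103

SE* = 0.376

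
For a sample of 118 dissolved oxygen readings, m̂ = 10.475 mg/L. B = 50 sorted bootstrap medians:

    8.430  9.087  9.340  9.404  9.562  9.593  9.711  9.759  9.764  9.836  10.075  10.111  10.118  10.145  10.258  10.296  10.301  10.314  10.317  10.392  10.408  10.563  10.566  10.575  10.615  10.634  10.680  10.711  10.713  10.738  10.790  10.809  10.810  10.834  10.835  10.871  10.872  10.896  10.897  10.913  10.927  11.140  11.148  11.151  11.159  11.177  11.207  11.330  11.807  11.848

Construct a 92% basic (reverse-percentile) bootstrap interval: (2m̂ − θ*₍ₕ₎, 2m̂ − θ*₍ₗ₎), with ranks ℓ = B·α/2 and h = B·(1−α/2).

Percentile endpoints at ranks 2 and 48: θ*₍2₎ = 9.087, θ*₍48₎ = 11.330.
Basic interval reflects these around m̂:
  lower = 2 × 10.475 − 11.330 = 9.620
  upper = 2 × 10.475 − 9.087 = 11.863

(9.620, 11.863)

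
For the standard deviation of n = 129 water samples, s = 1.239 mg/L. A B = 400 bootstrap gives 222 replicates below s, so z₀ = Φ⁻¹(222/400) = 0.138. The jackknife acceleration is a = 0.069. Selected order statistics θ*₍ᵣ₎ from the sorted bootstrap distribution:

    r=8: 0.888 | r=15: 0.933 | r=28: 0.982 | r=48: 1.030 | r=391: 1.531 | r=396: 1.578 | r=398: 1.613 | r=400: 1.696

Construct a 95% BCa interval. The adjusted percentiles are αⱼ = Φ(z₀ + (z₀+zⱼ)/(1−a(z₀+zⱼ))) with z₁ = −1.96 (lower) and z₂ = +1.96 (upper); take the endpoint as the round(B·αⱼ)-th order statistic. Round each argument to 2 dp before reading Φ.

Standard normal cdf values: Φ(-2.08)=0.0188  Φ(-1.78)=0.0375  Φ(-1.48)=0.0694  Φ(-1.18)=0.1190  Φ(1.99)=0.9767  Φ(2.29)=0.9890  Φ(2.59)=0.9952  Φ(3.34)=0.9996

Lower: z₀ + z₁ = 0.138 + (-1.960) = -1.822; 1 − a(z₀+z₁) = 1 − (0.069)(-1.822) = 1.1257; argument = 0.138 + (-1.822)/1.1257 = -1.4805 → -1.48.
α₁ = Φ(-1.48) = 0.0694; rank = round(400 × 0.0694) = 28; θ*₍28₎ = 0.982.
Upper: z₀ + z₂ = 2.098; 1 − a(z₀+z₂) = 0.8552; argument = 2.5911 → 2.59; α₂ = 0.9952; rank = 398; θ*₍398₎ = 1.613.

(0.982, 1.613)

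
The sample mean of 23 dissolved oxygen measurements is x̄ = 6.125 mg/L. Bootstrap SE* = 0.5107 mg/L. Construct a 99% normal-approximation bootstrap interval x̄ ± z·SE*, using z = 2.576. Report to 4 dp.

(4.8094, 7.4406)

Margin = 2.576 × 0.5107 = 1.31556
Interval: 6.125 ± 1.31556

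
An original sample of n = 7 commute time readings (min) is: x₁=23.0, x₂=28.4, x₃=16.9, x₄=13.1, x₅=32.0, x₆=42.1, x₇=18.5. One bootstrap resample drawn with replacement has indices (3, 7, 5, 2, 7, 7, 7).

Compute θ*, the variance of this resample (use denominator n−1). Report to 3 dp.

Resample values: 16.9, 18.5, 32.0, 28.4, 18.5, 18.5, 18.5.
Mean = 21.6143; sum of squared deviations = 214.9286
s² = 214.9286 / 6 = 35.8214

θ* = 35.821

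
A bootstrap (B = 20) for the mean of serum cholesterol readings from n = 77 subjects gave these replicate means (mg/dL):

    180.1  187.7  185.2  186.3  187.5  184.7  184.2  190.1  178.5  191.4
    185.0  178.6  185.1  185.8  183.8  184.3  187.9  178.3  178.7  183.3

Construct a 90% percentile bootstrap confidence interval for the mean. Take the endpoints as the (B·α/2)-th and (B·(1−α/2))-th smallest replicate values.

Sorted replicates: 178.3, 178.5, 178.6, 178.7, 180.1, 183.3, 183.8, 184.2, 184.3, 184.7, 185.0, 185.1, 185.2, 185.8, 186.3, 187.5, 187.7, 187.9, 190.1, 191.4
α = 0.10; lower rank = 20 × 0.050 = 1; upper rank = 20 × 0.950 = 19.
The 1st smallest replicate is 178.3; the 19th is 190.1.

(178.3, 190.1)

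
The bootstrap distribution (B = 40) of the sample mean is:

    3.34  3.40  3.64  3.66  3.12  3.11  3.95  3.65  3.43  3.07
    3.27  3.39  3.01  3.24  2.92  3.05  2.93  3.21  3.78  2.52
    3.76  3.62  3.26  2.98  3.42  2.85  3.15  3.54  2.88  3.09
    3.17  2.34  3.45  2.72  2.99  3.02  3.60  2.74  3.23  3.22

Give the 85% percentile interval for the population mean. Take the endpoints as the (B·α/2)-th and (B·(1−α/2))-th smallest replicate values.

Sorted replicates: 2.34, 2.52, 2.72, 2.74, 2.85, 2.88, 2.92, 2.93, 2.98, 2.99, 3.01, 3.02, 3.05, 3.07, 3.09, 3.11, 3.12, 3.15, 3.17, 3.21, 3.22, 3.23, 3.24, 3.26, 3.27, 3.34, 3.39, 3.40, 3.42, 3.43, 3.45, 3.54, 3.60, 3.62, 3.64, 3.65, 3.66, 3.76, 3.78, 3.95
α = 0.15; lower rank = 40 × 0.075 = 3; upper rank = 40 × 0.925 = 37.
The 3rd smallest replicate is 2.72; the 37th is 3.66.

(2.72, 3.66)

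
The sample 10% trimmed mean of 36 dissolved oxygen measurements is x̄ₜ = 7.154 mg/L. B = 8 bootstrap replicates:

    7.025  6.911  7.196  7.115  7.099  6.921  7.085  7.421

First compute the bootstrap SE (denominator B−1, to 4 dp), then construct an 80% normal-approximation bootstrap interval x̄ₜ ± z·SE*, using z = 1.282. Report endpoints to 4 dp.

Mean of replicates = 7.0966; sum of squared deviations = 0.1860; SE* = √(0.1860/7) = 0.1630
Margin = 1.282 × 0.1630 = 0.20897
Interval: 7.154 ± 0.20897

(6.9450, 7.3630)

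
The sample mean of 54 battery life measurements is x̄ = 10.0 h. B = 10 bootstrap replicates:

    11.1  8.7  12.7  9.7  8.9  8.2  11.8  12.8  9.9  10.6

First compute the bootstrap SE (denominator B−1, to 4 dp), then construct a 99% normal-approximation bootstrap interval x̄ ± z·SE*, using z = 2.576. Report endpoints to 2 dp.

Mean of replicates = 10.4400; sum of squared deviations = 24.2440; SE* = √(24.2440/9) = 1.6413
Margin = 2.576 × 1.6413 = 4.228
Interval: 10.0 ± 4.228

(5.77, 14.23)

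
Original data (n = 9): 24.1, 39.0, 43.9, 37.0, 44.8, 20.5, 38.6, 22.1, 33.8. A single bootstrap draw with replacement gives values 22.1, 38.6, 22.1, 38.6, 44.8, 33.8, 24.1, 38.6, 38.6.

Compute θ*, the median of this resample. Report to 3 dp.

θ* = 38.600

Sorted: 22.1, 22.1, 24.1, 33.8, 38.6, 38.6, 38.6, 38.6, 44.8
Median = middle value = 38.600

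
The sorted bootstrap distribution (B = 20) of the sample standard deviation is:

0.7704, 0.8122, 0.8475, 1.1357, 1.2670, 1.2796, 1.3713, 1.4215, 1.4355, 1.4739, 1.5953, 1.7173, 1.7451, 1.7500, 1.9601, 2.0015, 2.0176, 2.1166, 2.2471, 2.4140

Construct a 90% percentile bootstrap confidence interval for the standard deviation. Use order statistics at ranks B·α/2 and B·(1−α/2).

α = 0.10; lower rank = 20 × 0.050 = 1; upper rank = 20 × 0.950 = 19.
The 1st smallest replicate is 0.7704; the 19th is 2.2471.

(0.7704, 2.2471)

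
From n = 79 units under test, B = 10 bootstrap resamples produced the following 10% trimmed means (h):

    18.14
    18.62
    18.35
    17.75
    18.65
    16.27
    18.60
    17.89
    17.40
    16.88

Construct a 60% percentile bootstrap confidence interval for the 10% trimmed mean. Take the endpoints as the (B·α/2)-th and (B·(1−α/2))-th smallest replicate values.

(16.88, 18.60)

Sorted replicates: 16.27, 16.88, 17.40, 17.75, 17.89, 18.14, 18.35, 18.60, 18.62, 18.65
α = 0.40; lower rank = 10 × 0.200 = 2; upper rank = 10 × 0.800 = 8.
The 2nd smallest replicate is 16.88; the 8th is 18.60.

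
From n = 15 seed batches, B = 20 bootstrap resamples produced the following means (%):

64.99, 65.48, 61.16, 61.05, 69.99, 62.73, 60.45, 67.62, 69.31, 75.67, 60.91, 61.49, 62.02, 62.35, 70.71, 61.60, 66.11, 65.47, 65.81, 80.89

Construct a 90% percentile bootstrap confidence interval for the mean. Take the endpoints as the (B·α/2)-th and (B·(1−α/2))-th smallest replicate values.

Sorted replicates: 60.45, 60.91, 61.05, 61.16, 61.49, 61.60, 62.02, 62.35, 62.73, 64.99, 65.47, 65.48, 65.81, 66.11, 67.62, 69.31, 69.99, 70.71, 75.67, 80.89
α = 0.10; lower rank = 20 × 0.050 = 1; upper rank = 20 × 0.950 = 19.
The 1st smallest replicate is 60.45; the 19th is 75.67.

(60.45, 75.67)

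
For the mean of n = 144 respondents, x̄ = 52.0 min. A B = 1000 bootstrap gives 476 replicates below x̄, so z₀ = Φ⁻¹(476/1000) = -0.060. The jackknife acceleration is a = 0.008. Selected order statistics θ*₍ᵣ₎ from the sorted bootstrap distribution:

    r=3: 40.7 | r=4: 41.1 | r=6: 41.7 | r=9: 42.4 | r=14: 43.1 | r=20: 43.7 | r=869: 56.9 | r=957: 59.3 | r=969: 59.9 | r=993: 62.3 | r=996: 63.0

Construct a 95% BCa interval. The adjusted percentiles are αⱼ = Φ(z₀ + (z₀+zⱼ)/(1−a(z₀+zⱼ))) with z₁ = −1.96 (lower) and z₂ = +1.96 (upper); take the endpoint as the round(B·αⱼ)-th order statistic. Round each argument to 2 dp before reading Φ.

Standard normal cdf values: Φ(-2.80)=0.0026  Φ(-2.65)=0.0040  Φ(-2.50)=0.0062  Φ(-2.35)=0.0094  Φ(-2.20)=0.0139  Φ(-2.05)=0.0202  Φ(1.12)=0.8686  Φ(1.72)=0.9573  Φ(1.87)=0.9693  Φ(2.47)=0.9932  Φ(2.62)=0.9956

Lower: z₀ + z₁ = -0.060 + (-1.960) = -2.020; 1 − a(z₀+z₁) = 1 − (0.008)(-2.020) = 1.0162; argument = -0.060 + (-2.020)/1.0162 = -2.0479 → -2.05.
α₁ = Φ(-2.05) = 0.0202; rank = round(1000 × 0.0202) = 20; θ*₍20₎ = 43.7.
Upper: z₀ + z₂ = 1.900; 1 − a(z₀+z₂) = 0.9848; argument = 1.8693 → 1.87; α₂ = 0.9693; rank = 969; θ*₍969₎ = 59.9.

(43.7, 59.9)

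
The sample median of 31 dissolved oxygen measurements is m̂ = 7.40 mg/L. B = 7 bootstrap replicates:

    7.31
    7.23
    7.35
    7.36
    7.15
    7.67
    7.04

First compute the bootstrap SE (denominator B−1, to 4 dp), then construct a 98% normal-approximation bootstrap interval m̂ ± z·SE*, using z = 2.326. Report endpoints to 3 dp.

Mean of replicates = 7.3014; sum of squared deviations = 0.2381; SE* = √(0.2381/6) = 0.1992
Margin = 2.326 × 0.1992 = 0.4633
Interval: 7.40 ± 0.4633

(6.937, 7.863)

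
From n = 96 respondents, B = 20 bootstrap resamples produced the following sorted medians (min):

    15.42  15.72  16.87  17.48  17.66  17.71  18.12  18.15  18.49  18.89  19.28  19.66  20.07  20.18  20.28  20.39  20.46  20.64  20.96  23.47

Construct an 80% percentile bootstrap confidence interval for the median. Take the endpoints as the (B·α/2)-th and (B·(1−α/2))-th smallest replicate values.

α = 0.20; lower rank = 20 × 0.100 = 2; upper rank = 20 × 0.900 = 18.
The 2nd smallest replicate is 15.72; the 18th is 20.64.

(15.72, 20.64)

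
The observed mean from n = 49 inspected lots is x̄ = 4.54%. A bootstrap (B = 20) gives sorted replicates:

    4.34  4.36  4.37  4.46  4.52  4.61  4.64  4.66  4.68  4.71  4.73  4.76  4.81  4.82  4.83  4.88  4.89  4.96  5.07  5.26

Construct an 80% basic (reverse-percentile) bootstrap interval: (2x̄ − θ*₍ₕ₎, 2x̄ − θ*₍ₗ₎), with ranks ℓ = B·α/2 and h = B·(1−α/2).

Percentile endpoints at ranks 2 and 18: θ*₍2₎ = 4.36, θ*₍18₎ = 4.96.
Basic interval reflects these around x̄:
  lower = 2 × 4.54 − 4.96 = 4.12
  upper = 2 × 4.54 − 4.36 = 4.72

(4.12, 4.72)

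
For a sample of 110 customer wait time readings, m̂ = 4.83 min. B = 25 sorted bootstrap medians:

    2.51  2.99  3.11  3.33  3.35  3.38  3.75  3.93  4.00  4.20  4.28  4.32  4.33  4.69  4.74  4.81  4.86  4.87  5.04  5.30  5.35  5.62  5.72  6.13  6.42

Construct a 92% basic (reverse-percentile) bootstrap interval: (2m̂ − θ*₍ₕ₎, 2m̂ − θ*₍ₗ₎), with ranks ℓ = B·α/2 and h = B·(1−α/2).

(3.53, 7.15)

Percentile endpoints at ranks 1 and 24: θ*₍1₎ = 2.51, θ*₍24₎ = 6.13.
Basic interval reflects these around m̂:
  lower = 2 × 4.83 − 6.13 = 3.53
  upper = 2 × 4.83 − 2.51 = 7.15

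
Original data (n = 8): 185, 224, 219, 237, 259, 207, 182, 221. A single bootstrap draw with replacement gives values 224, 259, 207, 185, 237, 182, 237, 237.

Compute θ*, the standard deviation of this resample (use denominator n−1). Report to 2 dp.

Mean = 221.0000; sum of squared deviations = 5234.0000
s² = 5234.0000 / 7 = 747.7143
s = √747.7143 = 27.34

θ* = 27.34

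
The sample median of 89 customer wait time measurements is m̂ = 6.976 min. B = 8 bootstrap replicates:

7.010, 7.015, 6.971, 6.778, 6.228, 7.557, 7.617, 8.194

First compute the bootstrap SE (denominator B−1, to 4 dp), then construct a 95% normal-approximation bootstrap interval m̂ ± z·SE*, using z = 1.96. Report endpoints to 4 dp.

Mean of replicates = 7.1712; sum of squared deviations = 2.5284; SE* = √(2.5284/7) = 0.6010
Margin = 1.96 × 0.6010 = 1.17796
Interval: 6.976 ± 1.17796

(5.7980, 8.1540)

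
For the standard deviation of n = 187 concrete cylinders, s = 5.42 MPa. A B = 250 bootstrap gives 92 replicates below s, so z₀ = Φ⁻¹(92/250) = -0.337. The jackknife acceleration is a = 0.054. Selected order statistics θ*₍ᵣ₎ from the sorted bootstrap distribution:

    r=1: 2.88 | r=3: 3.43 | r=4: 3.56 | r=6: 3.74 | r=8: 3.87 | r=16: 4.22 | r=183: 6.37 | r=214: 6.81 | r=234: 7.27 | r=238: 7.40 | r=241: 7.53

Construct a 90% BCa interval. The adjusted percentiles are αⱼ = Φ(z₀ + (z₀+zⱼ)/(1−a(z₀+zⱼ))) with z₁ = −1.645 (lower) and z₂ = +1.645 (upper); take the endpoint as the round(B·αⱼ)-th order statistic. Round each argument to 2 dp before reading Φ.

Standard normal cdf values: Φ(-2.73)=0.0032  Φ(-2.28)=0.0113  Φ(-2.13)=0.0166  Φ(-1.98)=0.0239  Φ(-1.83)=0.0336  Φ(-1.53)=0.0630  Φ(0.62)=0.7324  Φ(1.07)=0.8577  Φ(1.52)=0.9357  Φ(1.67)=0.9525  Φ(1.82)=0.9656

(3.56, 6.81)

Lower: z₀ + z₁ = -0.337 + (-1.645) = -1.982; 1 − a(z₀+z₁) = 1 − (0.054)(-1.982) = 1.1070; argument = -0.337 + (-1.982)/1.1070 = -2.1274 → -2.13.
α₁ = Φ(-2.13) = 0.0166; rank = round(250 × 0.0166) = 4; θ*₍4₎ = 3.56.
Upper: z₀ + z₂ = 1.308; 1 − a(z₀+z₂) = 0.9294; argument = 1.0704 → 1.07; α₂ = 0.8577; rank = 214; θ*₍214₎ = 6.81.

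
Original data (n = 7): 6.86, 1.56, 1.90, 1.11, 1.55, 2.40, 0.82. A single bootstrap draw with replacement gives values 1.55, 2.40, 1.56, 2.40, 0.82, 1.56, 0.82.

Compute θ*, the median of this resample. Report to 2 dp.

θ* = 1.56

Sorted: 0.82, 0.82, 1.55, 1.56, 1.56, 2.40, 2.40
Median = middle value = 1.56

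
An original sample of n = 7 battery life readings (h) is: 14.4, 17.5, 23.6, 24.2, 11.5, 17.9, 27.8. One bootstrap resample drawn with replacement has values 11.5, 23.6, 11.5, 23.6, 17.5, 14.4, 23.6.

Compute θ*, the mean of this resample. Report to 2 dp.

θ* = 17.96

Mean = (11.5 + 23.6 + 11.5 + 23.6 + 17.5 + 14.4 + 23.6) / 7 = 125.70 / 7 = 17.96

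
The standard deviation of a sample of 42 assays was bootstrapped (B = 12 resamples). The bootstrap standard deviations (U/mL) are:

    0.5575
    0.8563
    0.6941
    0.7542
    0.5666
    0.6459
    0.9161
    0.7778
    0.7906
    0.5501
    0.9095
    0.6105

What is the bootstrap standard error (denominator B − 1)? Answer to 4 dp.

Bootstrap SE is the standard deviation of the 12 replicate standard deviations.
Mean of replicates: (0.5575 + 0.8563 + 0.6941 + 0.7542 + 0.5666 + 0.6459 + 0.9161 + 0.7778 + 0.7906 + 0.5501 + 0.9095 + 0.6105) / 12 = 8.62920 / 12 = 0.71910
Sum of squared deviations: (−0.16160)² + (+0.13720)² + (−0.02500)² + (+0.03510)² + (−0.15250)² + (−0.07320)² + (+0.19700)² + (+0.05870)² + (+0.07150)² + (−0.16900)² + (+0.19040)² + (−0.10860)² = 0.19938
Variance = 0.19938 / 11 = 0.01813
SE* = √0.01813

SE* = 0.1346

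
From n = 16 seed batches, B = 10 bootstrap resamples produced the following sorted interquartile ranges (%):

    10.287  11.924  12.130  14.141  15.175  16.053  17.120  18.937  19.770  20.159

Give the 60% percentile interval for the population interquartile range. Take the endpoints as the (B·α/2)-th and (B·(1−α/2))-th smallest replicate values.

α = 0.40; lower rank = 10 × 0.200 = 2; upper rank = 10 × 0.800 = 8.
The 2nd smallest replicate is 11.924; the 8th is 18.937.

(11.924, 18.937)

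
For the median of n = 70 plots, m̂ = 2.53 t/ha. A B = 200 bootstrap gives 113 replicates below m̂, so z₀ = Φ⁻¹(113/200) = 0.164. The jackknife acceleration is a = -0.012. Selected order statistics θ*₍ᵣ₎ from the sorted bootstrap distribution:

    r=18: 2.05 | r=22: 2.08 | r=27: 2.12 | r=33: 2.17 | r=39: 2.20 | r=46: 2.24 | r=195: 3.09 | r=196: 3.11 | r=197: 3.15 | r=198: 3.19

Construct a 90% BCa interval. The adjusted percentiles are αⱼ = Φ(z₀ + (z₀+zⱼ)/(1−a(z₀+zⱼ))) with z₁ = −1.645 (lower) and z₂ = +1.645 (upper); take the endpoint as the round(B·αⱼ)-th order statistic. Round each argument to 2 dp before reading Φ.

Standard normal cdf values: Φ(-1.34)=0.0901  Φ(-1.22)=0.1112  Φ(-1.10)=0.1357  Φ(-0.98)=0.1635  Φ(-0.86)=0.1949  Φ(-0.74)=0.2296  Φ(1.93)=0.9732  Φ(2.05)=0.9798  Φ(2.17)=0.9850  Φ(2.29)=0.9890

Lower: z₀ + z₁ = 0.164 + (-1.645) = -1.481; 1 − a(z₀+z₁) = 1 − (-0.012)(-1.481) = 0.9822; argument = 0.164 + (-1.481)/0.9822 = -1.3438 → -1.34.
α₁ = Φ(-1.34) = 0.0901; rank = round(200 × 0.0901) = 18; θ*₍18₎ = 2.05.
Upper: z₀ + z₂ = 1.809; 1 − a(z₀+z₂) = 1.0217; argument = 1.9346 → 1.93; α₂ = 0.9732; rank = 195; θ*₍195₎ = 3.09.

(2.05, 3.09)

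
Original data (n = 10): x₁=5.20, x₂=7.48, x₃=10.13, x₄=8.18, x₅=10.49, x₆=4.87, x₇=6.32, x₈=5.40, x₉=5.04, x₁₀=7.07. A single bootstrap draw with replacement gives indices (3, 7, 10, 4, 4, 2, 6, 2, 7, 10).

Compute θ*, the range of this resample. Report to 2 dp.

Resample values: 10.13, 6.32, 7.07, 8.18, 8.18, 7.48, 4.87, 7.48, 6.32, 7.07.
Range = 10.13 − 4.87 = 5.26

θ* = 5.26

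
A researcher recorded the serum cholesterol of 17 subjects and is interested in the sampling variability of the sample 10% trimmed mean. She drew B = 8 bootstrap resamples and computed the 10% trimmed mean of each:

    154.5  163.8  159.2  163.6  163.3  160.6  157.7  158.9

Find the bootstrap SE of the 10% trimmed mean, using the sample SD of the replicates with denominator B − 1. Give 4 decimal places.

SE* = 3.2889

Bootstrap SE is the standard deviation of the 8 replicate 10% trimmed means.
Mean of replicates: (154.5 + 163.8 + 159.2 + 163.6 + 163.3 + 160.6 + 157.7 + 158.9) / 8 = 1281.60000 / 8 = 160.20000
Sum of squared deviations: (−5.70000)² + (+3.60000)² + (−1.00000)² + (+3.40000)² + (+3.10000)² + (+0.40000)² + (−2.50000)² + (−1.30000)² = 75.72000
Variance = 75.72000 / 7 = 10.81714
SE* = √10.81714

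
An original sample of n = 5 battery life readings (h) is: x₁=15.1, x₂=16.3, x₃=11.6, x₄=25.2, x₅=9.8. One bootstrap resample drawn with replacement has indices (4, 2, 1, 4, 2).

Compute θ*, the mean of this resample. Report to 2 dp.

Resample values: 25.2, 16.3, 15.1, 25.2, 16.3.
Mean = (25.2 + 16.3 + 15.1 + 25.2 + 16.3) / 5 = 98.10 / 5 = 19.62

θ* = 19.62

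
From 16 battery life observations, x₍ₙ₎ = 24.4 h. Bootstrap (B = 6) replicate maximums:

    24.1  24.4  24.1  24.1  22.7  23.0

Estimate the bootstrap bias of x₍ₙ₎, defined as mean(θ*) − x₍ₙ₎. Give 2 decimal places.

mean(θ*) = (24.1 + 24.4 + 24.1 + 24.1 + 22.7 + 23.0) / 6 = 23.733
bias = 23.733 − 24.4

bias = −0.67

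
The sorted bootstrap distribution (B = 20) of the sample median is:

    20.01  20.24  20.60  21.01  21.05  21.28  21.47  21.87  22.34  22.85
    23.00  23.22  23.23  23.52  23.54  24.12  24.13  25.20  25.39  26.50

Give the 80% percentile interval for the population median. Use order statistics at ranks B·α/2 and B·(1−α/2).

(20.24, 25.20)

α = 0.20; lower rank = 20 × 0.100 = 2; upper rank = 20 × 0.900 = 18.
The 2nd smallest replicate is 20.24; the 18th is 25.20.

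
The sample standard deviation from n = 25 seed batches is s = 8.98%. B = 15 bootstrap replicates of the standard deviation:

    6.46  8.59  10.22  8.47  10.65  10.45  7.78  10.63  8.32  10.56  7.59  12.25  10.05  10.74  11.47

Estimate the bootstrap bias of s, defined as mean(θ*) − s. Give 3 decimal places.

mean(θ*) = (6.46 + 8.59 + 10.22 + 8.47 + 10.65 + 10.45 + 7.78 + 10.63 + 8.32 + 10.56 + 7.59 + 12.25 + 10.05 + 10.74 + 11.47) / 15 = 9.6153
bias = 9.6153 − 8.98

bias = +0.635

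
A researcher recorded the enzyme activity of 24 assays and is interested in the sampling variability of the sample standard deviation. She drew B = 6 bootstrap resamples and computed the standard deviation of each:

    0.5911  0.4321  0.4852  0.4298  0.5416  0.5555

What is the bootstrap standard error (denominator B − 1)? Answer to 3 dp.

SE* = 0.067

Bootstrap SE is the standard deviation of the 6 replicate standard deviations.
Mean of replicates: (0.5911 + 0.4321 + 0.4852 + 0.4298 + 0.5416 + 0.5555) / 6 = 3.03530 / 6 = 0.50588
Sum of squared deviations: (+0.08522)² + (−0.07378)² + (−0.02068)² + (−0.07608)² + (+0.03572)² + (+0.04962)² = 0.02266
Variance = 0.02266 / 5 = 0.00453
SE* = √0.00453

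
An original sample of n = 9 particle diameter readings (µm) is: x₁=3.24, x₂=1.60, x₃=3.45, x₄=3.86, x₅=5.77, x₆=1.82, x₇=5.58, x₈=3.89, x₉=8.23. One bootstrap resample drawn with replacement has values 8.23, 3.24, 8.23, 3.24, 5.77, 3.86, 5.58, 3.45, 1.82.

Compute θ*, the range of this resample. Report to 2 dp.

θ* = 6.41

Range = 8.23 − 1.82 = 6.41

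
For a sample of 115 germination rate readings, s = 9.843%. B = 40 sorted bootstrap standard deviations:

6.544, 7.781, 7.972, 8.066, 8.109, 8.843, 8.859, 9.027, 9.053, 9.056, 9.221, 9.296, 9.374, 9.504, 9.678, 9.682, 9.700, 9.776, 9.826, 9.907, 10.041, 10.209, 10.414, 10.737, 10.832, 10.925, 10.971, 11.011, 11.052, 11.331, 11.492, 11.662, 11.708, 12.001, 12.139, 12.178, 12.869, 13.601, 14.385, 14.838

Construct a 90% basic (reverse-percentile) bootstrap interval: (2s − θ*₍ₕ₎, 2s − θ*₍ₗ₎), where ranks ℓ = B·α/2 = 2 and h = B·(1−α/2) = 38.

(6.085, 11.905)

Percentile endpoints at ranks 2 and 38: θ*₍2₎ = 7.781, θ*₍38₎ = 13.601.
Basic interval reflects these around s:
  lower = 2 × 9.843 − 13.601 = 6.085
  upper = 2 × 9.843 − 7.781 = 11.905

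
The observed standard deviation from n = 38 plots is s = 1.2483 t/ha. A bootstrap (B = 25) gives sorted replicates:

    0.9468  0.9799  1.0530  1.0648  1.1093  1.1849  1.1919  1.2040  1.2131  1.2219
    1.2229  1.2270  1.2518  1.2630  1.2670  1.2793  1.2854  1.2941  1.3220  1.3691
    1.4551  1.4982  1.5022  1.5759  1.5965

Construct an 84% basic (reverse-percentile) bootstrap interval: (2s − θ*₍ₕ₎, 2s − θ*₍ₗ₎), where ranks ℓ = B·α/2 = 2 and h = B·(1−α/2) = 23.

(0.9944, 1.5167)

Percentile endpoints at ranks 2 and 23: θ*₍2₎ = 0.9799, θ*₍23₎ = 1.5022.
Basic interval reflects these around s:
  lower = 2 × 1.2483 − 1.5022 = 0.9944
  upper = 2 × 1.2483 − 0.9799 = 1.5167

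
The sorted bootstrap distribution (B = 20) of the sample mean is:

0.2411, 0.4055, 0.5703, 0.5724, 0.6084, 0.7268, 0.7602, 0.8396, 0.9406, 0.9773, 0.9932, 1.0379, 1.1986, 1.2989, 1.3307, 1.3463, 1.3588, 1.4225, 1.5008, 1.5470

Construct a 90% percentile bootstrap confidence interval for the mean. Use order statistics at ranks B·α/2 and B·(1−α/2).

(0.2411, 1.5008)

α = 0.10; lower rank = 20 × 0.050 = 1; upper rank = 20 × 0.950 = 19.
The 1st smallest replicate is 0.2411; the 19th is 1.5008.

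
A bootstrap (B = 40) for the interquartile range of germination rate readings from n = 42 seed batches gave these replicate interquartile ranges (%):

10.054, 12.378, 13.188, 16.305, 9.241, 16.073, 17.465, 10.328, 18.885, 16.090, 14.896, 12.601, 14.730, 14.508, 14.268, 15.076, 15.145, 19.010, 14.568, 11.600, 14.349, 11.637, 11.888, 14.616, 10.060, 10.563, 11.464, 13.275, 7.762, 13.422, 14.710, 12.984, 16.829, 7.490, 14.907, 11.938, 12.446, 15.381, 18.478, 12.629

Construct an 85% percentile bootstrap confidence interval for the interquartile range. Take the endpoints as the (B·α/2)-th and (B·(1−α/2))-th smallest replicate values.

Sorted replicates: 7.490, 7.762, 9.241, 10.054, 10.060, 10.328, 10.563, 11.464, 11.600, 11.637, 11.888, 11.938, 12.378, 12.446, 12.601, 12.629, 12.984, 13.188, 13.275, 13.422, 14.268, 14.349, 14.508, 14.568, 14.616, 14.710, 14.730, 14.896, 14.907, 15.076, 15.145, 15.381, 16.073, 16.090, 16.305, 16.829, 17.465, 18.478, 18.885, 19.010
α = 0.15; lower rank = 40 × 0.075 = 3; upper rank = 40 × 0.925 = 37.
The 3rd smallest replicate is 9.241; the 37th is 17.465.

(9.241, 17.465)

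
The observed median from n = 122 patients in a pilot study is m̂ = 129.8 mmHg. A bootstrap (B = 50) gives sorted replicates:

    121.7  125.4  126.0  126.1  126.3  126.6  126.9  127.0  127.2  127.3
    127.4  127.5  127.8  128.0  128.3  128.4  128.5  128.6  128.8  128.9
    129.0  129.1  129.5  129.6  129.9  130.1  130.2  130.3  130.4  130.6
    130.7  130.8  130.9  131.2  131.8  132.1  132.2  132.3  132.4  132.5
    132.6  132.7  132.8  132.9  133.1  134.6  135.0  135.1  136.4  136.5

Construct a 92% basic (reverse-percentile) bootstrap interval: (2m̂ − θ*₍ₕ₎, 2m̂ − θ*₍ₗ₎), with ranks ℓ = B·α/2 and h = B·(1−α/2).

(124.5, 134.2)

Percentile endpoints at ranks 2 and 48: θ*₍2₎ = 125.4, θ*₍48₎ = 135.1.
Basic interval reflects these around m̂:
  lower = 2 × 129.8 − 135.1 = 124.5
  upper = 2 × 129.8 − 125.4 = 134.2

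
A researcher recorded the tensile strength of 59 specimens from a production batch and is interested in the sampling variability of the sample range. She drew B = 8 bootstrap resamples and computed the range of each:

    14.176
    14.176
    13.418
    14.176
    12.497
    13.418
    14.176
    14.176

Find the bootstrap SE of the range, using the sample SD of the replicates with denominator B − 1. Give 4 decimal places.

SE* = 0.6202

Bootstrap SE is the standard deviation of the 8 replicate ranges.
Mean of replicates: (14.176 + 14.176 + 13.418 + 14.176 + 12.497 + 13.418 + 14.176 + 14.176) / 8 = 110.21300 / 8 = 13.77662
Sum of squared deviations: (+0.39938)² + (+0.39938)² + (−0.35862)² + (+0.39938)² + (−1.27962)² + (−0.35862)² + (+0.39938)² + (+0.39938)² = 2.69217
Variance = 2.69217 / 7 = 0.38460
SE* = √0.38460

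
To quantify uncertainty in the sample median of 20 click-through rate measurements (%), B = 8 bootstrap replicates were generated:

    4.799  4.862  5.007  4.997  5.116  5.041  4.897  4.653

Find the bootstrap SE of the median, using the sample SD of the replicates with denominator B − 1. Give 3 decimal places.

Bootstrap SE is the standard deviation of the 8 replicate medians.
Mean of replicates: (4.799 + 4.862 + 5.007 + 4.997 + 5.116 + 5.041 + 4.897 + 4.653) / 8 = 39.3720 / 8 = 4.9215
Sum of squared deviations: (−0.1225)² + (−0.0595)² + (+0.0855)² + (+0.0755)² + (+0.1945)² + (+0.1195)² + (−0.0245)² + (−0.2685)² = 0.1564
Variance = 0.1564 / 7 = 0.0223
SE* = √0.0223

SE* = 0.149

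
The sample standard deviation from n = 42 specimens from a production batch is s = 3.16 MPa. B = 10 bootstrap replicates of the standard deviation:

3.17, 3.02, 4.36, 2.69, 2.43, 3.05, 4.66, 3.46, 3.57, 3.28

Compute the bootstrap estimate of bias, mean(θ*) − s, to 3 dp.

mean(θ*) = (3.17 + 3.02 + 4.36 + 2.69 + 2.43 + 3.05 + 4.66 + 3.46 + 3.57 + 3.28) / 10 = 3.3690
bias = 3.3690 − 3.16

bias = +0.209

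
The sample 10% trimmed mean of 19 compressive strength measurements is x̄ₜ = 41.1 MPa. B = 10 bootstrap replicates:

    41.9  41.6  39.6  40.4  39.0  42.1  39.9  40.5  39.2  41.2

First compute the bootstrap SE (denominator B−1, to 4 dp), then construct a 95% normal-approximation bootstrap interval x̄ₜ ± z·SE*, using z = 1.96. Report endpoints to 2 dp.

Mean of replicates = 40.5400; sum of squared deviations = 11.3240; SE* = √(11.3240/9) = 1.1217
Margin = 1.96 × 1.1217 = 2.199
Interval: 41.1 ± 2.199

(38.90, 43.30)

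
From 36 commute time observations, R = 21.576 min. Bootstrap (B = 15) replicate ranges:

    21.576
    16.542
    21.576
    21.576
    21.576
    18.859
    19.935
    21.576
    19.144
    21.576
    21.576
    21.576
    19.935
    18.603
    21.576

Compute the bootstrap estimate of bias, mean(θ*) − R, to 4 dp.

mean(θ*) = (21.576 + 16.542 + 21.576 + 21.576 + 21.576 + 18.859 + 19.935 + 21.576 + 19.144 + 21.576 + 21.576 + 21.576 + 19.935 + 18.603 + 21.576) / 15 = 20.48013
bias = 20.48013 − 21.576

bias = −1.0959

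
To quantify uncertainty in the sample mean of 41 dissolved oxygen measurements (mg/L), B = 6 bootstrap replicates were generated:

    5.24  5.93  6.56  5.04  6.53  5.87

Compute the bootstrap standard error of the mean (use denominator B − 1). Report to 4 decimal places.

SE* = 0.6326

Bootstrap SE is the standard deviation of the 6 replicate means.
Mean of replicates: (5.24 + 5.93 + 6.56 + 5.04 + 6.53 + 5.87) / 6 = 35.17000 / 6 = 5.86167
Sum of squared deviations: (−0.62167)² + (+0.06833)² + (+0.69833)² + (−0.82167)² + (+0.66833)² + (+0.00833)² = 2.00068
Variance = 2.00068 / 5 = 0.40014
SE* = √0.40014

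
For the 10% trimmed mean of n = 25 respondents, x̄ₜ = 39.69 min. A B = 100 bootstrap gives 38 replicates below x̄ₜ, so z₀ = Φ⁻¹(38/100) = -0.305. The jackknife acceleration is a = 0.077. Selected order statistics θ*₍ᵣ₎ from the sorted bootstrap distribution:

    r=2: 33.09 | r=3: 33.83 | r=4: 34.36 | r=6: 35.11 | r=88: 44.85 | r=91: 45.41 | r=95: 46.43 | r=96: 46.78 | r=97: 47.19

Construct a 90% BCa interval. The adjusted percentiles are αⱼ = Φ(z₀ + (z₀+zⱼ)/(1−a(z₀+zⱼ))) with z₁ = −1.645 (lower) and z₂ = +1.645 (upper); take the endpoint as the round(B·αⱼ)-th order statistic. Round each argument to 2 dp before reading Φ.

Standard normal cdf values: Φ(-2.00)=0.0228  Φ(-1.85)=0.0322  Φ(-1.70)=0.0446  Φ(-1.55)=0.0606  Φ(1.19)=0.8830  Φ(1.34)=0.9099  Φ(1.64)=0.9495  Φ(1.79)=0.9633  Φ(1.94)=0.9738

Lower: z₀ + z₁ = -0.305 + (-1.645) = -1.950; 1 − a(z₀+z₁) = 1 − (0.077)(-1.950) = 1.1502; argument = -0.305 + (-1.950)/1.1502 = -2.0004 → -2.00.
α₁ = Φ(-2.00) = 0.0228; rank = round(100 × 0.0228) = 2; θ*₍2₎ = 33.09.
Upper: z₀ + z₂ = 1.340; 1 − a(z₀+z₂) = 0.8968; argument = 1.1892 → 1.19; α₂ = 0.8830; rank = 88; θ*₍88₎ = 44.85.

(33.09, 44.85)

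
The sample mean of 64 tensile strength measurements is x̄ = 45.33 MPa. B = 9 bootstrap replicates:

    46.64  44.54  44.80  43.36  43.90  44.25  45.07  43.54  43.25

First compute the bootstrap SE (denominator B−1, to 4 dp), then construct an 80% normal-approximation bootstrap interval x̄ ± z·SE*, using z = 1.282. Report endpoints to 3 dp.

Mean of replicates = 44.3722; sum of squared deviations = 9.0554; SE* = √(9.0554/8) = 1.0639
Margin = 1.282 × 1.0639 = 1.3639
Interval: 45.33 ± 1.3639

(43.966, 46.694)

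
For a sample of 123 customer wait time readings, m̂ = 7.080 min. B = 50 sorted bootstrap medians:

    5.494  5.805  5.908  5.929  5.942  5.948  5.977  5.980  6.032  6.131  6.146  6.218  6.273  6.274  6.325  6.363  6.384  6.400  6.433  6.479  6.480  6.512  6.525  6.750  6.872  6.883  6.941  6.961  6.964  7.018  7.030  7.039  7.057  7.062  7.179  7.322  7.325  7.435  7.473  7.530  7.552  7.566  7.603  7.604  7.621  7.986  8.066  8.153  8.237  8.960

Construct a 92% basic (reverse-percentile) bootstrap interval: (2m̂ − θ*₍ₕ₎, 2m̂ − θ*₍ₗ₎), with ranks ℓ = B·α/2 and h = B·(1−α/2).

Percentile endpoints at ranks 2 and 48: θ*₍2₎ = 5.805, θ*₍48₎ = 8.153.
Basic interval reflects these around m̂:
  lower = 2 × 7.080 − 8.153 = 6.007
  upper = 2 × 7.080 − 5.805 = 8.355

(6.007, 8.355)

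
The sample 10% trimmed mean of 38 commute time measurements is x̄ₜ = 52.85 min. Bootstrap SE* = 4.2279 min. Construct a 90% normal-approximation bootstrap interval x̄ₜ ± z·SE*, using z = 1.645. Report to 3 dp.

(45.895, 59.805)

Margin = 1.645 × 4.2279 = 6.9549
Interval: 52.85 ± 6.9549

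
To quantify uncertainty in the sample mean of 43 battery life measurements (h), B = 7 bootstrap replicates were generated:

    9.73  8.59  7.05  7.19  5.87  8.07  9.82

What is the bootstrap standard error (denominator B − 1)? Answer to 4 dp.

SE* = 1.4571

Bootstrap SE is the standard deviation of the 7 replicate means.
Mean of replicates: (9.73 + 8.59 + 7.05 + 7.19 + 5.87 + 8.07 + 9.82) / 7 = 56.32000 / 7 = 8.04571
Sum of squared deviations: (+1.68429)² + (+0.54429)² + (−0.99571)² + (−0.85571)² + (−2.17571)² + (+0.02429)² + (+1.77429)² = 12.73917
Variance = 12.73917 / 6 = 2.12320
SE* = √2.12320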